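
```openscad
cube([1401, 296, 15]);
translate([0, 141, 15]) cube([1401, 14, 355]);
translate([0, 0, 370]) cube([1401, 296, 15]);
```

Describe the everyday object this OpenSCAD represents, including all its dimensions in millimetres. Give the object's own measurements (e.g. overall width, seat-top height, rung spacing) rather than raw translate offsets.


An I-beam lying along x, 1401 mm long. Overall section height 385 mm. Two flanges 296 mm wide (y) and 15 mm thick, one on the floor and one at the top; a web 14 mm thick runs between them, centred on the flange width.


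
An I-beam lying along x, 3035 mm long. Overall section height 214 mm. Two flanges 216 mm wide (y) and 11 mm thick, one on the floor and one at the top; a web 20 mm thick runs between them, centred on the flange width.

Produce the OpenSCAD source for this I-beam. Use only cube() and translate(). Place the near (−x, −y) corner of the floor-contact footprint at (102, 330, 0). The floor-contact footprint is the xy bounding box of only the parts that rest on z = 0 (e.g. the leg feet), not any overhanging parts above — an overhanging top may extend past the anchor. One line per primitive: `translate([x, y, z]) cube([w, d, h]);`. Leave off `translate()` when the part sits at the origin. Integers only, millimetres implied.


translate([102, 330, 0]) cube([3035, 216, 11]);
translate([102, 428, 11]) cube([3035, 20, 192]);
translate([102, 330, 203]) cube([3035, 216, 11]);


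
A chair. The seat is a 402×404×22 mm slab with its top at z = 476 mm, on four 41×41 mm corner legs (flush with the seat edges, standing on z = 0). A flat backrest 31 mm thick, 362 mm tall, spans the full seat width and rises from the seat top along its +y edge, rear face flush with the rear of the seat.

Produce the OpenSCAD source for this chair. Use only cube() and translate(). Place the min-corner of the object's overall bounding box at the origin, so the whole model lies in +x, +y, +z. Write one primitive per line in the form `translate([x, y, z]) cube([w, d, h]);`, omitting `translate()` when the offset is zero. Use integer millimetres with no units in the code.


translate([0, 0, 454]) cube([402, 404, 22]);
cube([41, 41, 454]);
translate([361, 0, 0]) cube([41, 41, 454]);
translate([0, 363, 0]) cube([41, 41, 454]);
translate([361, 363, 0]) cube([41, 41, 454]);
translate([0, 373, 476]) cube([402, 31, 362]);


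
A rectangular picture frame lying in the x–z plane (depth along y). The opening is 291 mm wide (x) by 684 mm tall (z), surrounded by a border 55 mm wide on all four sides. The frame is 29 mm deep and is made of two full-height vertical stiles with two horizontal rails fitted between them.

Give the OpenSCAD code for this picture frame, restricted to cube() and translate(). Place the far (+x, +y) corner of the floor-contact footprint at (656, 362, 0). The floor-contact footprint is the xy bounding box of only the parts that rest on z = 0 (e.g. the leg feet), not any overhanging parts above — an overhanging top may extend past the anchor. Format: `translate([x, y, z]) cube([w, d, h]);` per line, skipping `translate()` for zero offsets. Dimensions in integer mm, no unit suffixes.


translate([255, 333, 0]) cube([55, 29, 794]);
translate([601, 333, 0]) cube([55, 29, 794]);
translate([310, 333, 0]) cube([291, 29, 55]);
translate([310, 333, 739]) cube([291, 29, 55]);


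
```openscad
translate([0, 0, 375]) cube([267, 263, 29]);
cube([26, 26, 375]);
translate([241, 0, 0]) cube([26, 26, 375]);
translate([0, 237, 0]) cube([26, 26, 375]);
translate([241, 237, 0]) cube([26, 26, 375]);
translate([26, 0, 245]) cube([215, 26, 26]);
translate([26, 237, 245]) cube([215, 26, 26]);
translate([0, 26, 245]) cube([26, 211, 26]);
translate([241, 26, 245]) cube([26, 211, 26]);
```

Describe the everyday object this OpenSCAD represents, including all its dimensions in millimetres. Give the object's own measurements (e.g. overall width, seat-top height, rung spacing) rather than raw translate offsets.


A four-legged stool. The seat is a 267×263×29 mm slab whose top surface is at z = 404 mm; four square legs, each 26×26 mm in cross-section, run from the floor (z = 0) to the underside of the seat, each flush with a corner of the seat. Four stretchers, 26 mm wide and 26 mm tall, connect adjacent legs with their undersides at z = 245 mm, each running between the inner faces of the legs it joins and aligned with the legs' outer faces on the other axis.


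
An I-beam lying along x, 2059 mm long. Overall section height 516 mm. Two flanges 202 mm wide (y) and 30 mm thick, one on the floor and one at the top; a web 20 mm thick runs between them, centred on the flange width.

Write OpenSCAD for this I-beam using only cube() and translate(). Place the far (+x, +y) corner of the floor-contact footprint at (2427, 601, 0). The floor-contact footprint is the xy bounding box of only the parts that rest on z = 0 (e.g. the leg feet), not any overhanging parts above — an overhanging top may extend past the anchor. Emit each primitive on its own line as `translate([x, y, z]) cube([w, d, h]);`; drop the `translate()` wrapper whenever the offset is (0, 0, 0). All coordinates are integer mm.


translate([368, 399, 0]) cube([2059, 202, 30]);
translate([368, 490, 30]) cube([2059, 20, 456]);
translate([368, 399, 486]) cube([2059, 202, 30]);


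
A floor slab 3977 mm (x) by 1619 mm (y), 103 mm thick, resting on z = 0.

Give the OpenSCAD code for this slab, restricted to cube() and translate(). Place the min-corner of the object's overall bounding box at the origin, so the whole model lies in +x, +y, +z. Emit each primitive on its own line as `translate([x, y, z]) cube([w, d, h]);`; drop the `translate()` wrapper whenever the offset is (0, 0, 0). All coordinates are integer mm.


cube([3977, 1619, 103]);


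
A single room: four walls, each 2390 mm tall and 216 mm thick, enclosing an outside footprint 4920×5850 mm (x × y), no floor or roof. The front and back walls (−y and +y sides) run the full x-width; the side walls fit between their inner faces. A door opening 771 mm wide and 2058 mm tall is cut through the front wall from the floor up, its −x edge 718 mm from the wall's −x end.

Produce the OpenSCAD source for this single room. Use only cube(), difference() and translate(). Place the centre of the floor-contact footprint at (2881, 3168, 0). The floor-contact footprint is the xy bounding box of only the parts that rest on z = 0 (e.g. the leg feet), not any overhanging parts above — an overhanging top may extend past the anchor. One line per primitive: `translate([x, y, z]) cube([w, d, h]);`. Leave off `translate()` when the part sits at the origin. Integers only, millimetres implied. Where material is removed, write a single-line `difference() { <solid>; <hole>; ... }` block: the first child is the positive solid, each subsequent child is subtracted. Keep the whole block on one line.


difference() { translate([421, 243, 0]) cube([4920, 216, 2390]); translate([1139, 243, 0]) cube([771, 216, 2058]); }
translate([421, 5877, 0]) cube([4920, 216, 2390]);
translate([421, 459, 0]) cube([216, 5418, 2390]);
translate([5125, 459, 0]) cube([216, 5418, 2390]);


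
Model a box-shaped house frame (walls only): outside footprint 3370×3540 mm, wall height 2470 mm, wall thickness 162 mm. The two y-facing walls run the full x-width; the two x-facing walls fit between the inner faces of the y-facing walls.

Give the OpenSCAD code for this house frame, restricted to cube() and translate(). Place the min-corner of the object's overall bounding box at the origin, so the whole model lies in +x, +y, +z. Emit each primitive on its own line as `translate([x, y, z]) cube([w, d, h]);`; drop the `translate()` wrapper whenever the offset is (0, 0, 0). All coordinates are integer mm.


cube([3370, 162, 2470]);
translate([0, 3378, 0]) cube([3370, 162, 2470]);
translate([0, 162, 0]) cube([162, 3216, 2470]);
translate([3208, 162, 0]) cube([162, 3216, 2470]);


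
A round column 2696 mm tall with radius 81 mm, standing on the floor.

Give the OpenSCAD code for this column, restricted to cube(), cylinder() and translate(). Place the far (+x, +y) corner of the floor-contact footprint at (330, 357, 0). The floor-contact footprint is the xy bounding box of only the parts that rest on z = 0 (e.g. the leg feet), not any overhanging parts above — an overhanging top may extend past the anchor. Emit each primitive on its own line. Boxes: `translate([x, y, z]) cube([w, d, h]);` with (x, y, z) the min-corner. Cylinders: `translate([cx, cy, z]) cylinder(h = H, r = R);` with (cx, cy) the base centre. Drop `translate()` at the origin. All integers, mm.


translate([249, 276, 0]) cylinder(h = 2696, r = 81);


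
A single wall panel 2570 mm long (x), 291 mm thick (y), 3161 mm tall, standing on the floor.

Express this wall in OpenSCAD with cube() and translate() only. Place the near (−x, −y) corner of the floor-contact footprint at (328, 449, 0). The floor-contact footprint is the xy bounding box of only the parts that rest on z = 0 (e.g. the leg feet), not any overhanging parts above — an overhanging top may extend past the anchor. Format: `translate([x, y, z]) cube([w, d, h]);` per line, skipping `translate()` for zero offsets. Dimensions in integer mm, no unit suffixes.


translate([328, 449, 0]) cube([2570, 291, 3161]);


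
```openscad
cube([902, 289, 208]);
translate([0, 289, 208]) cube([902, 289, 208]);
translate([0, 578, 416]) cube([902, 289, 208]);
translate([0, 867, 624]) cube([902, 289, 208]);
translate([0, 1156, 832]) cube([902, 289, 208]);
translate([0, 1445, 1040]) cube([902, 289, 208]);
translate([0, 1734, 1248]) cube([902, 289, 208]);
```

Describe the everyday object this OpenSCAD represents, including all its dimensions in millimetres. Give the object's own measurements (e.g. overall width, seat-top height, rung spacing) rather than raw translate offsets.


A straight staircase of 7 solid steps. Each step is 902 mm wide (x), 289 mm deep (y, the going) and 208 mm tall (the rise). The first step rests on the floor; each subsequent step sits one going further in +y and one rise higher in +z, directly behind and above the previous step with no overlap.


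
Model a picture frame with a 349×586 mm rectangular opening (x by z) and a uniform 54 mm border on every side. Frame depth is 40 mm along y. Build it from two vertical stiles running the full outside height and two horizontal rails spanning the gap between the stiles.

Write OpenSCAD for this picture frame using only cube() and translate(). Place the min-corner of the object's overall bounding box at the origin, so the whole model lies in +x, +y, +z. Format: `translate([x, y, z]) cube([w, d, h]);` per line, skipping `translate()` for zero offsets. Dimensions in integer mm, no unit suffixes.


cube([54, 40, 694]);
translate([403, 0, 0]) cube([54, 40, 694]);
translate([54, 0, 0]) cube([349, 40, 54]);
translate([54, 0, 640]) cube([349, 40, 54]);


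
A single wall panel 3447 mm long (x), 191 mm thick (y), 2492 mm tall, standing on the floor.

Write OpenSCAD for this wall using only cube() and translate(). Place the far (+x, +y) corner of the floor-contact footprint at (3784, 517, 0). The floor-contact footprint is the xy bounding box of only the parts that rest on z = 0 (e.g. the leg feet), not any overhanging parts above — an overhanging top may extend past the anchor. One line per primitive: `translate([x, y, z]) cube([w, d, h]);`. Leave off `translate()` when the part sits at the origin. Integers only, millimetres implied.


translate([337, 326, 0]) cube([3447, 191, 2492]);


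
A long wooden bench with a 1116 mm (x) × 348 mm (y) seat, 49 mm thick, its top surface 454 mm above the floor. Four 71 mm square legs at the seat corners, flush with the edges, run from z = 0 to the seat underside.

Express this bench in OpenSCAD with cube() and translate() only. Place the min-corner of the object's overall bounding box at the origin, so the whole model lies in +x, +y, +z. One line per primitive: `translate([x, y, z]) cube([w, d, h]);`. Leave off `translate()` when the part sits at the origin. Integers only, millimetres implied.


translate([0, 0, 405]) cube([1116, 348, 49]);
cube([71, 71, 405]);
translate([0, 277, 0]) cube([71, 71, 405]);
translate([1045, 0, 0]) cube([71, 71, 405]);
translate([1045, 277, 0]) cube([71, 71, 405]);


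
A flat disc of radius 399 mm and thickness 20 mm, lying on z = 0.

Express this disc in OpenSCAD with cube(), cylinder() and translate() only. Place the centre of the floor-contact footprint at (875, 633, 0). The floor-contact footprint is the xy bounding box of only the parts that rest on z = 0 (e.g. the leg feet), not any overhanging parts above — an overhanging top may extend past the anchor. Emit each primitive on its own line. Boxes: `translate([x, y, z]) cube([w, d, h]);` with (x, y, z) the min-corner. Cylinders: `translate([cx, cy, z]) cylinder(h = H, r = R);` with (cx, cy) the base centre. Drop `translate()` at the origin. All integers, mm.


translate([875, 633, 0]) cylinder(h = 20, r = 399);


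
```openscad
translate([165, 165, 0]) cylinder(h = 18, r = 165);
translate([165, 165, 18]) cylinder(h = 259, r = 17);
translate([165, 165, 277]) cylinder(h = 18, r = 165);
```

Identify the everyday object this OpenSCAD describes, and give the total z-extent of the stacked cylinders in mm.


A spool. The overall height is 295 mm.

Three coaxial cylinders, large–small–large — a spool. Two 18 mm flanges and a 259 mm core give 18 + 259 + 18 = 295 mm.


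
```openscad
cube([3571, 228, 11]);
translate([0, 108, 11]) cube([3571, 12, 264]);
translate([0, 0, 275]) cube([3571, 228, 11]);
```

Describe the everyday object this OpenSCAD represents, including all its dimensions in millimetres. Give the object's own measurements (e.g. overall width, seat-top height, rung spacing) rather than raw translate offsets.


An I-beam lying along x, 3571 mm long. Overall section height 286 mm. Two flanges 228 mm wide (y) and 11 mm thick, one on the floor and one at the top; a web 12 mm thick runs between them, centred on the flange width.


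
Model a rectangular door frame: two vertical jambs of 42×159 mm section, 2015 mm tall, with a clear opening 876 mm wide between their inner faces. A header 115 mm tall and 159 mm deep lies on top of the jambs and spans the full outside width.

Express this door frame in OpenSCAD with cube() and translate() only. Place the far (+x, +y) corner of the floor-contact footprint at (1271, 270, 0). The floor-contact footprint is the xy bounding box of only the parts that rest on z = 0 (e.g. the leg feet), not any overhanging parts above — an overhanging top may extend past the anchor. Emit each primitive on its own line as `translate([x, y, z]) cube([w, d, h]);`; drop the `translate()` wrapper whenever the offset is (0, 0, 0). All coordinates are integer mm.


translate([311, 111, 0]) cube([42, 159, 2015]);
translate([1229, 111, 0]) cube([42, 159, 2015]);
translate([311, 111, 2015]) cube([960, 159, 115]);


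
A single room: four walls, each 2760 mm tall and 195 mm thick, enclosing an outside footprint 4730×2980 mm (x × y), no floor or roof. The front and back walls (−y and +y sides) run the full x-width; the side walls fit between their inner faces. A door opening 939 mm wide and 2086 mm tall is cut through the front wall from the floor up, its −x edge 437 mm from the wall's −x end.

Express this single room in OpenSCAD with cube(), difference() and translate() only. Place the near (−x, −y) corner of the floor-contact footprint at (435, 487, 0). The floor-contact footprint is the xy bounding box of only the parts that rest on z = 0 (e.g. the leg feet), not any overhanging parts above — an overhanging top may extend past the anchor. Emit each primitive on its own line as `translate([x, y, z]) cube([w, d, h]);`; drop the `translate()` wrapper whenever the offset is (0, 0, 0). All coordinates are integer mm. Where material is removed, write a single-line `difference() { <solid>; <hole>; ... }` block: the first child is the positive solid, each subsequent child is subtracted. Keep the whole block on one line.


difference() { translate([435, 487, 0]) cube([4730, 195, 2760]); translate([872, 487, 0]) cube([939, 195, 2086]); }
translate([435, 3272, 0]) cube([4730, 195, 2760]);
translate([435, 682, 0]) cube([195, 2590, 2760]);
translate([4970, 682, 0]) cube([195, 2590, 2760]);


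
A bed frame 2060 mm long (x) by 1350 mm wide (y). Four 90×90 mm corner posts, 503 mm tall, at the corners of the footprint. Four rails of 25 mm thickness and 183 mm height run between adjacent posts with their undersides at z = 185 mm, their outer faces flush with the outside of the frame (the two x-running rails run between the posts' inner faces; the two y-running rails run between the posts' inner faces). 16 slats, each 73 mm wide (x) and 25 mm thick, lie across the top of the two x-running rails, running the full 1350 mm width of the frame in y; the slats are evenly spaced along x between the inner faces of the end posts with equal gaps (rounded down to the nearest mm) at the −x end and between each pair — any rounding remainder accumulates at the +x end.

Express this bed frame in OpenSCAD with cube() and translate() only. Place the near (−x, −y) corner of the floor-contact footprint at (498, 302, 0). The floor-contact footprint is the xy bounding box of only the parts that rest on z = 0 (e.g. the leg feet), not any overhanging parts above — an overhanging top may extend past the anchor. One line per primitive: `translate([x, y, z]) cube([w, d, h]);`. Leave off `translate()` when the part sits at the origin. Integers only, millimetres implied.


translate([498, 302, 0]) cube([90, 90, 503]);
translate([498, 1562, 0]) cube([90, 90, 503]);
translate([2468, 302, 0]) cube([90, 90, 503]);
translate([2468, 1562, 0]) cube([90, 90, 503]);
translate([588, 302, 185]) cube([1880, 25, 183]);
translate([588, 1627, 185]) cube([1880, 25, 183]);
translate([498, 392, 185]) cube([25, 1170, 183]);
translate([2533, 392, 185]) cube([25, 1170, 183]);
translate([629, 302, 368]) cube([73, 1350, 25]);
translate([743, 302, 368]) cube([73, 1350, 25]);
translate([857, 302, 368]) cube([73, 1350, 25]);
translate([971, 302, 368]) cube([73, 1350, 25]);
translate([1085, 302, 368]) cube([73, 1350, 25]);
translate([1199, 302, 368]) cube([73, 1350, 25]);
translate([1313, 302, 368]) cube([73, 1350, 25]);
translate([1427, 302, 368]) cube([73, 1350, 25]);
translate([1541, 302, 368]) cube([73, 1350, 25]);
translate([1655, 302, 368]) cube([73, 1350, 25]);
translate([1769, 302, 368]) cube([73, 1350, 25]);
translate([1883, 302, 368]) cube([73, 1350, 25]);
translate([1997, 302, 368]) cube([73, 1350, 25]);
translate([2111, 302, 368]) cube([73, 1350, 25]);
translate([2225, 302, 368]) cube([73, 1350, 25]);
translate([2339, 302, 368]) cube([73, 1350, 25]);


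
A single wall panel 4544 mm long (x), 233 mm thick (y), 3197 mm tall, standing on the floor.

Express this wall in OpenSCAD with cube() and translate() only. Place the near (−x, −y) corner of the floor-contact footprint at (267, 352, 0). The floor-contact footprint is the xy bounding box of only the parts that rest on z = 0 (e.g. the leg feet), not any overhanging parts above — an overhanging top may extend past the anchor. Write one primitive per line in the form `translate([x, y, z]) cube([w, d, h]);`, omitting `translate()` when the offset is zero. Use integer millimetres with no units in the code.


translate([267, 352, 0]) cube([4544, 233, 3197]);


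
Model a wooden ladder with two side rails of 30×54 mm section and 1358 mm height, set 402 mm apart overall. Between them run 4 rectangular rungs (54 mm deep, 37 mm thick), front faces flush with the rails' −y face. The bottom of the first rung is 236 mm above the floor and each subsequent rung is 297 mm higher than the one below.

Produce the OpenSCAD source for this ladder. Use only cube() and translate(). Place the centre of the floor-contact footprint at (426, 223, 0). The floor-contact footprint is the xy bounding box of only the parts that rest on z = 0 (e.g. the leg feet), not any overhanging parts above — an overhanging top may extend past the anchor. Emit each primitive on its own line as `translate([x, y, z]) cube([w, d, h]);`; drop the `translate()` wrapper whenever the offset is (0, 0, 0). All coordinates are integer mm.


translate([225, 196, 0]) cube([30, 54, 1358]);
translate([597, 196, 0]) cube([30, 54, 1358]);
translate([255, 196, 236]) cube([342, 54, 37]);
translate([255, 196, 533]) cube([342, 54, 37]);
translate([255, 196, 830]) cube([342, 54, 37]);
translate([255, 196, 1127]) cube([342, 54, 37]);


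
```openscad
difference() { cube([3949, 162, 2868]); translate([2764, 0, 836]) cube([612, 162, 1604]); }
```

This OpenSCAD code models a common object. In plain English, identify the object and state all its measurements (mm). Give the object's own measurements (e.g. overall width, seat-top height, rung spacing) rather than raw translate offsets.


A wall 3949 mm long (x), 162 mm thick (y), 2868 mm tall, with a rectangular window opening cut through it. The opening is 612 mm wide and 1604 mm tall; its sill is at z = 836 mm and its near (−x) edge is 2764 mm from the wall's −x end. The opening passes through the full wall thickness.


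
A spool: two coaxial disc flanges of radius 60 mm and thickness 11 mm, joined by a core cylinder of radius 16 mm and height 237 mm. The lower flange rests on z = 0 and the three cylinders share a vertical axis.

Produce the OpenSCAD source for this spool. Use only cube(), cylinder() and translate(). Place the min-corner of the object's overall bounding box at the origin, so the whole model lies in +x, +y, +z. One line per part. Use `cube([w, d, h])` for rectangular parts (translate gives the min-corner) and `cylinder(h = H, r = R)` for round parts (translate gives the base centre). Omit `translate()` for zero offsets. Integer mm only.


translate([60, 60, 0]) cylinder(h = 11, r = 60);
translate([60, 60, 11]) cylinder(h = 237, r = 16);
translate([60, 60, 248]) cylinder(h = 11, r = 60);


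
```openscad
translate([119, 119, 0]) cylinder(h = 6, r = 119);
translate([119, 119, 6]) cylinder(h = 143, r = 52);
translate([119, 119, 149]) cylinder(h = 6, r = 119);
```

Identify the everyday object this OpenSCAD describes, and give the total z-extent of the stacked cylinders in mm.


A spool. The overall height is 155 mm.

Three coaxial cylinders, large–small–large — a spool. Two 6 mm flanges and a 143 mm core give 6 + 143 + 6 = 155 mm.


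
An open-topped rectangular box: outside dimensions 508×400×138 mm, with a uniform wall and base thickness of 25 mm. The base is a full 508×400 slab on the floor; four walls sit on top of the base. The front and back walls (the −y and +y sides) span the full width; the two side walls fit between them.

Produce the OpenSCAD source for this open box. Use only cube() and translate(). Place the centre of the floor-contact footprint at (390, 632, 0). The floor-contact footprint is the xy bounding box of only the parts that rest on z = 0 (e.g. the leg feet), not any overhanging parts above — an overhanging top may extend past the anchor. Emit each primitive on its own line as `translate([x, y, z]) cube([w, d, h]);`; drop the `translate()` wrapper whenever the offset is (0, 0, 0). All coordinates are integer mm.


translate([136, 432, 0]) cube([508, 400, 25]);
translate([136, 432, 25]) cube([508, 25, 113]);
translate([136, 807, 25]) cube([508, 25, 113]);
translate([136, 457, 25]) cube([25, 350, 113]);
translate([619, 457, 25]) cube([25, 350, 113]);


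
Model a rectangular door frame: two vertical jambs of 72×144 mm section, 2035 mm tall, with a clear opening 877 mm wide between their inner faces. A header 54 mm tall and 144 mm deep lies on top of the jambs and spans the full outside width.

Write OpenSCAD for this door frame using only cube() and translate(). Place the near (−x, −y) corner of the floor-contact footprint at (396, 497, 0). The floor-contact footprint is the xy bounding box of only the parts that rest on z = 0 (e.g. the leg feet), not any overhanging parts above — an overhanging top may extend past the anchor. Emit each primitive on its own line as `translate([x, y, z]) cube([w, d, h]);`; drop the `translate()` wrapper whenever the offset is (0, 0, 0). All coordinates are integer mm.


translate([396, 497, 0]) cube([72, 144, 2035]);
translate([1345, 497, 0]) cube([72, 144, 2035]);
translate([396, 497, 2035]) cube([1021, 144, 54]);


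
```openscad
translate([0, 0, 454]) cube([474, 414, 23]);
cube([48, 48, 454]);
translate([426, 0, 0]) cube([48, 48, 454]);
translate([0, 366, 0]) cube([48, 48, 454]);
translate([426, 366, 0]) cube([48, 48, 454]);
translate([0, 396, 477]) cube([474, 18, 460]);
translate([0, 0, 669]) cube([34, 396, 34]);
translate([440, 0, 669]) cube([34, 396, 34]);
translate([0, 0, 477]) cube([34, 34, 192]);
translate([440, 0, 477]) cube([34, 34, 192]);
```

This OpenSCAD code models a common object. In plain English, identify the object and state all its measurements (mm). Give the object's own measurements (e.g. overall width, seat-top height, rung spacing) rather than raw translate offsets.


A chair. The seat is a 474×414×23 mm slab with its top at z = 477 mm, on four 48×48 mm corner legs (flush with the seat edges, standing on z = 0). A flat backrest 18 mm thick, 460 mm tall, spans the full seat width and rises from the seat top along its +y edge, rear face flush with the rear of the seat. Two armrests of 34×34 mm section run along each side from the seat's front edge to the front of the backrest, top faces 226 mm above the seat top and outer faces flush with the seat's x-edges; a 34×34 mm post under the front of each armrest stands on the seat at the front corner.


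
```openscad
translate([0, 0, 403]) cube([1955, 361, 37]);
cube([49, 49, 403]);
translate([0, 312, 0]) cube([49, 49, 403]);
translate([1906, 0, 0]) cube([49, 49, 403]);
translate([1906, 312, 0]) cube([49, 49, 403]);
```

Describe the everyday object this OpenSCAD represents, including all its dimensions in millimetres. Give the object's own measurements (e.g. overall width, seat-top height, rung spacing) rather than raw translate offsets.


A long wooden bench with a 1955 mm (x) × 361 mm (y) seat, 37 mm thick, its top surface 440 mm above the floor. Four 49 mm square legs at the seat corners, flush with the edges, run from z = 0 to the seat underside.


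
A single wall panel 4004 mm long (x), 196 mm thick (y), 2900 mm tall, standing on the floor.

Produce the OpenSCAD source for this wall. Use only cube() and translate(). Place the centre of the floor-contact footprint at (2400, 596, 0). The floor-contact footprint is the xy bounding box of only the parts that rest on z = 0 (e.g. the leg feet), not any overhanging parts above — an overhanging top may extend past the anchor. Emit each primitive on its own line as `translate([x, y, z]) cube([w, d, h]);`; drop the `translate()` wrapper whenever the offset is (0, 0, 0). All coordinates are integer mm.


translate([398, 498, 0]) cube([4004, 196, 2900]);


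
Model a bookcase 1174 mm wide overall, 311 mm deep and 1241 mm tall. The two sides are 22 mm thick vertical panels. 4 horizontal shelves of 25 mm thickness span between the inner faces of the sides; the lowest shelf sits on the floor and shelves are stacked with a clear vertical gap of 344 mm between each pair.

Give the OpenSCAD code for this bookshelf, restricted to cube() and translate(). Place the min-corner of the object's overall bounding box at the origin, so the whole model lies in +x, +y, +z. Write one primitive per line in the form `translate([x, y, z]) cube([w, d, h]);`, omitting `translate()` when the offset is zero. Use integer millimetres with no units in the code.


cube([22, 311, 1241]);
translate([1152, 0, 0]) cube([22, 311, 1241]);
translate([22, 0, 0]) cube([1130, 311, 25]);
translate([22, 0, 369]) cube([1130, 311, 25]);
translate([22, 0, 738]) cube([1130, 311, 25]);
translate([22, 0, 1107]) cube([1130, 311, 25]);


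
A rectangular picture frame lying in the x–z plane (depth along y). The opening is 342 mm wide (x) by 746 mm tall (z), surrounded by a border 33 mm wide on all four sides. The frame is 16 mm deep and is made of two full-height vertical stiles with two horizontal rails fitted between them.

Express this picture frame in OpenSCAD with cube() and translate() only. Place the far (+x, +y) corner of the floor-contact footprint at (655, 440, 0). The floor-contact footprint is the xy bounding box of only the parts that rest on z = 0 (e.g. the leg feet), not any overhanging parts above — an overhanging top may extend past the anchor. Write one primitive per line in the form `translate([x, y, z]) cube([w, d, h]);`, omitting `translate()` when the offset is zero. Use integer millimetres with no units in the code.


translate([247, 424, 0]) cube([33, 16, 812]);
translate([622, 424, 0]) cube([33, 16, 812]);
translate([280, 424, 0]) cube([342, 16, 33]);
translate([280, 424, 779]) cube([342, 16, 33]);


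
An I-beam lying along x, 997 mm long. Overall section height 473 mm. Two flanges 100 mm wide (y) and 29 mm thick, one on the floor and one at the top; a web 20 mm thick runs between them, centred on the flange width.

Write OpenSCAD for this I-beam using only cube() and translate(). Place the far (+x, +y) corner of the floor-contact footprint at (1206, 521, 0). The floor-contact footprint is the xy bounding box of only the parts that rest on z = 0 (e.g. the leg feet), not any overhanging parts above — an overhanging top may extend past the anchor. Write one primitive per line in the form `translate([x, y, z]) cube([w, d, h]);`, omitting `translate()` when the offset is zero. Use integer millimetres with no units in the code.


translate([209, 421, 0]) cube([997, 100, 29]);
translate([209, 461, 29]) cube([997, 20, 415]);
translate([209, 421, 444]) cube([997, 100, 29]);


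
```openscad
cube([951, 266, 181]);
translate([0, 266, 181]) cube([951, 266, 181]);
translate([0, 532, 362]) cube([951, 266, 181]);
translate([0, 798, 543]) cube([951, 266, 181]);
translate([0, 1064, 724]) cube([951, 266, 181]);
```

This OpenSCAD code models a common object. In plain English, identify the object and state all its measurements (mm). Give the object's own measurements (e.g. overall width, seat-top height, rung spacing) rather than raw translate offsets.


A straight staircase of 5 solid steps. Each step is 951 mm wide (x), 266 mm deep (y, the going) and 181 mm tall (the rise). The first step rests on the floor; each subsequent step sits one going further in +y and one rise higher in +z, directly behind and above the previous step with no overlap.


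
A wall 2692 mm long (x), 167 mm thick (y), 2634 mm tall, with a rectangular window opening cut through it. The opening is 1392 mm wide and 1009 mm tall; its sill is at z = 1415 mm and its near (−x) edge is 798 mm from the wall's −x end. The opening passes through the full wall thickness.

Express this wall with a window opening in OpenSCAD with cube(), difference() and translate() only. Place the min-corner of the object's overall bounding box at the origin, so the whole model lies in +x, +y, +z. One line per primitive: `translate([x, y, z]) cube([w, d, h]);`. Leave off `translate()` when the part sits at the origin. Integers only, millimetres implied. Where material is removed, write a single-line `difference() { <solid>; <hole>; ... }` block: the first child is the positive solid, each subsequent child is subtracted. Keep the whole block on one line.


difference() { cube([2692, 167, 2634]); translate([798, 0, 1415]) cube([1392, 167, 1009]); }


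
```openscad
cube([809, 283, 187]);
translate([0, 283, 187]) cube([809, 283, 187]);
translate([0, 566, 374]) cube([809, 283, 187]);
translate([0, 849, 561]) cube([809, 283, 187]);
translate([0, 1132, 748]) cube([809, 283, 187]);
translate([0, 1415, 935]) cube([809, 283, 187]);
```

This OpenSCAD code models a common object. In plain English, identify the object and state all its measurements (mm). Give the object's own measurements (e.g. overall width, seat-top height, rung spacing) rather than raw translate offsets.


A straight staircase of 6 solid steps. Each step is 809 mm wide (x), 283 mm deep (y, the going) and 187 mm tall (the rise). The first step rests on the floor; each subsequent step sits one going further in +y and one rise higher in +z, directly behind and above the previous step with no overlap.


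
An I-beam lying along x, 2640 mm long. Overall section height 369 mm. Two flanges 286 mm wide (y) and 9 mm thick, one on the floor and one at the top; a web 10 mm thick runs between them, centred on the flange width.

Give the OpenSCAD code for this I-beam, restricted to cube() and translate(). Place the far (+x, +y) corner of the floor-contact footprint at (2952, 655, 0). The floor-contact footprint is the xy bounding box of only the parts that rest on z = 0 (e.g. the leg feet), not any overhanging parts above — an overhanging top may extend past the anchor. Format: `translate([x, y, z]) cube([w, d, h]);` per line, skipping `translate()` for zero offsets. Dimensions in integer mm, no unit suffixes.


translate([312, 369, 0]) cube([2640, 286, 9]);
translate([312, 507, 9]) cube([2640, 10, 351]);
translate([312, 369, 360]) cube([2640, 286, 9]);


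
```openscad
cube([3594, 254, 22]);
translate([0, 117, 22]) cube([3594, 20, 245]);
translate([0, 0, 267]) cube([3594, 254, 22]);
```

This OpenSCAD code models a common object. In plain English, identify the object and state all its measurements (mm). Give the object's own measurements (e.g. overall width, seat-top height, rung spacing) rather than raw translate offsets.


An I-beam lying along x, 3594 mm long. Overall section height 289 mm. Two flanges 254 mm wide (y) and 22 mm thick, one on the floor and one at the top; a web 20 mm thick runs between them, centred on the flange width.


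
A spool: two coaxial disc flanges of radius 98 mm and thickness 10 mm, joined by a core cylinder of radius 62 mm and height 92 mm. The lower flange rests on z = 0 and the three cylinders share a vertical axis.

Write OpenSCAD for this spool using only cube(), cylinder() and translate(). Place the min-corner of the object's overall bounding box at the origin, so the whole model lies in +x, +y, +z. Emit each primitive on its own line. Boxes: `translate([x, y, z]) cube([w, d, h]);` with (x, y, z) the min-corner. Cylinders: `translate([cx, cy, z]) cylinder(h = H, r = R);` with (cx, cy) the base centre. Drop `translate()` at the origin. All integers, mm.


translate([98, 98, 0]) cylinder(h = 10, r = 98);
translate([98, 98, 10]) cylinder(h = 92, r = 62);
translate([98, 98, 102]) cylinder(h = 10, r = 98);


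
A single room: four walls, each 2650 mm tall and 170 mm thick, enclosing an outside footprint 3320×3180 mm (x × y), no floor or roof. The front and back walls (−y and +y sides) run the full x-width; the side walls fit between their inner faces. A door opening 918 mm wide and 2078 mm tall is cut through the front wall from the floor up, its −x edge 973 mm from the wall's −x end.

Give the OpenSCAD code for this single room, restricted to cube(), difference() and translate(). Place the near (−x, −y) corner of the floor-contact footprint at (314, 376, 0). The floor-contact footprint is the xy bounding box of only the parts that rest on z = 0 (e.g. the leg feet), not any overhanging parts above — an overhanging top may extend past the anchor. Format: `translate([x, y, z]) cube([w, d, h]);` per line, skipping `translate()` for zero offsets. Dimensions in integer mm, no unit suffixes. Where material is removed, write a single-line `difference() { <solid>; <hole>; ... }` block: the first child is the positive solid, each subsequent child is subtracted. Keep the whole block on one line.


difference() { translate([314, 376, 0]) cube([3320, 170, 2650]); translate([1287, 376, 0]) cube([918, 170, 2078]); }
translate([314, 3386, 0]) cube([3320, 170, 2650]);
translate([314, 546, 0]) cube([170, 2840, 2650]);
translate([3464, 546, 0]) cube([170, 2840, 2650]);


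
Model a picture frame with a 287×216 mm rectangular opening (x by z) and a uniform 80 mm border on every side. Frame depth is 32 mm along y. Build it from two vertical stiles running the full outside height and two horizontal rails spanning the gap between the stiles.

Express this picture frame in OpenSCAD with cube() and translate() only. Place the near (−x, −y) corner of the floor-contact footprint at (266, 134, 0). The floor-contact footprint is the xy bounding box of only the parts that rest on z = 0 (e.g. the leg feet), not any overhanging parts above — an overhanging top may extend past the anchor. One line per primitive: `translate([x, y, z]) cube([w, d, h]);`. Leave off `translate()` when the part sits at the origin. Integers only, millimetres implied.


translate([266, 134, 0]) cube([80, 32, 376]);
translate([633, 134, 0]) cube([80, 32, 376]);
translate([346, 134, 0]) cube([287, 32, 80]);
translate([346, 134, 296]) cube([287, 32, 80]);


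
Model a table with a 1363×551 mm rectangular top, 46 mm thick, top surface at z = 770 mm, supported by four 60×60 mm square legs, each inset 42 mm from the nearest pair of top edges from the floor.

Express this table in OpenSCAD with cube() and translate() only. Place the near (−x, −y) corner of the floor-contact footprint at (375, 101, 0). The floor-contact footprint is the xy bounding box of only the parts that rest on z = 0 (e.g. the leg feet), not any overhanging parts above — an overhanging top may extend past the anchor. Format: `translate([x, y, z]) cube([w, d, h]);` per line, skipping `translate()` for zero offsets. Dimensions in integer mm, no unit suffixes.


// leg_h = 770 - 46 = 724
translate([333, 59, 724]) cube([1363, 551, 46]);
translate([375, 101, 0]) cube([60, 60, 724]);
translate([1594, 101, 0]) cube([60, 60, 724]);
translate([375, 508, 0]) cube([60, 60, 724]);
translate([1594, 508, 0]) cube([60, 60, 724]);


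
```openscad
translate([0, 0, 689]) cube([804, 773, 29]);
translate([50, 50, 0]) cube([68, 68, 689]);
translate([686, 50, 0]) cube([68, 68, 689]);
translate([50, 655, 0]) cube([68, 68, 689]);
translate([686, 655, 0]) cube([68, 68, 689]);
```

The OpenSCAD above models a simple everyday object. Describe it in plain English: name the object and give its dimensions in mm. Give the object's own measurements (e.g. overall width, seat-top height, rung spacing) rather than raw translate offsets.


A table: top 804 mm (x) × 773 mm (y), 29 mm thick, upper face at z = 718 mm, on four 68×68 mm square legs, each inset 50 mm from the nearest pair of top edges from z = 0 to the bottom of the top.


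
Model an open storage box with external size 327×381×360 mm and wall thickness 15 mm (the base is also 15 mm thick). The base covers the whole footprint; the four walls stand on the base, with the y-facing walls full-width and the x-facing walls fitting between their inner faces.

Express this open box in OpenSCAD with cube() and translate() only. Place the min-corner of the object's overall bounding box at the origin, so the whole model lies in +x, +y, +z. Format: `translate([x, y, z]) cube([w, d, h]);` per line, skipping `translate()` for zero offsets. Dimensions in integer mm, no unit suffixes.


cube([327, 381, 15]);
translate([0, 0, 15]) cube([327, 15, 345]);
translate([0, 366, 15]) cube([327, 15, 345]);
translate([0, 15, 15]) cube([15, 351, 345]);
translate([312, 15, 15]) cube([15, 351, 345]);


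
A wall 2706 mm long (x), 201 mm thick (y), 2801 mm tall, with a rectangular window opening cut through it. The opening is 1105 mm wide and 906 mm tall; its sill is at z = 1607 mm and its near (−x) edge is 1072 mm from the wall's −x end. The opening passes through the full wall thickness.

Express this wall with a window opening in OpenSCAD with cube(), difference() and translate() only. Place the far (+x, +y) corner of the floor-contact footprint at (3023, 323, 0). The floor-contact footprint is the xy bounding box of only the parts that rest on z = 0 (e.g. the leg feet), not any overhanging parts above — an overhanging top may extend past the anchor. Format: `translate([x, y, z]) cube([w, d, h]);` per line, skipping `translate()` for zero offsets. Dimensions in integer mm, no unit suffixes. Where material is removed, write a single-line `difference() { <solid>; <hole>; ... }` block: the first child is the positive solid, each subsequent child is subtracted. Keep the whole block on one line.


difference() { translate([317, 122, 0]) cube([2706, 201, 2801]); translate([1389, 122, 1607]) cube([1105, 201, 906]); }
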